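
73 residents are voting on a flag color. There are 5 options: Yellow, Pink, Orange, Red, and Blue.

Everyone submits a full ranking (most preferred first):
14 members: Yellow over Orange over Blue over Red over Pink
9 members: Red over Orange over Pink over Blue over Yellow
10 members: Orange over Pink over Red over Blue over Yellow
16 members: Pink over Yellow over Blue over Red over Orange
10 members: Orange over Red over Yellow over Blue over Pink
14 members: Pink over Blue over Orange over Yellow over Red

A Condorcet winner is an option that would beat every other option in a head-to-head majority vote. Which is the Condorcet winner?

Orange vs Yellow: 43–30
Orange vs Pink: 43–30
Orange vs Red: 48–25
Orange vs Blue: 43–30
Orange beats every other option.

Orange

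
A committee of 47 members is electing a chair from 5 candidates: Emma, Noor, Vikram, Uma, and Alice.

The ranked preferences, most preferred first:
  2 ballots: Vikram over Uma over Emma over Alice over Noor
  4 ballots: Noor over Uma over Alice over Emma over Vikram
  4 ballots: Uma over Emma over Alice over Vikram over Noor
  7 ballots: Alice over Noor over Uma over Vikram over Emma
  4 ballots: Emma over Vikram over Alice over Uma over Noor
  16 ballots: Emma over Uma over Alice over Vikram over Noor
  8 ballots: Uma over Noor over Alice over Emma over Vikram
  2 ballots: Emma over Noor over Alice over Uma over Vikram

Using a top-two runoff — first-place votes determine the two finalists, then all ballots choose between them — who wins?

Uma

Round 1 first-place votes: Emma 22, Noor 4, Vikram 2, Uma 12, Alice 7. Emma and Uma advance.
Runoff: Emma is ranked above Uma on 22 ballots, Uma above Emma on 25.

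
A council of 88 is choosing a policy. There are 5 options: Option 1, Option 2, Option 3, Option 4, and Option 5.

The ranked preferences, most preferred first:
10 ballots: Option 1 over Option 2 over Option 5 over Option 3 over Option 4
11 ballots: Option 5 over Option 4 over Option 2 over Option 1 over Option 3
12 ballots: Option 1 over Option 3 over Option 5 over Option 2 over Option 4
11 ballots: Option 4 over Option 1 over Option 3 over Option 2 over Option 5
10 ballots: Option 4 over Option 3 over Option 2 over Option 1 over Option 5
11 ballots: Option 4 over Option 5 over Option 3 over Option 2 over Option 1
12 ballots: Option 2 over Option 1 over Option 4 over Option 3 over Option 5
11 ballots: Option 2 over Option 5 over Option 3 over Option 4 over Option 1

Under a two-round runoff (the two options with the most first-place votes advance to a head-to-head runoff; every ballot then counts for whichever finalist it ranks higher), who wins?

Round 1 first-place votes: Option 1 22, Option 2 23, Option 3 0, Option 4 32, Option 5 11. Option 4 and Option 2 advance.
Runoff: Option 4 is ranked above Option 2 on 43 ballots, Option 2 above Option 4 on 45.

Option 2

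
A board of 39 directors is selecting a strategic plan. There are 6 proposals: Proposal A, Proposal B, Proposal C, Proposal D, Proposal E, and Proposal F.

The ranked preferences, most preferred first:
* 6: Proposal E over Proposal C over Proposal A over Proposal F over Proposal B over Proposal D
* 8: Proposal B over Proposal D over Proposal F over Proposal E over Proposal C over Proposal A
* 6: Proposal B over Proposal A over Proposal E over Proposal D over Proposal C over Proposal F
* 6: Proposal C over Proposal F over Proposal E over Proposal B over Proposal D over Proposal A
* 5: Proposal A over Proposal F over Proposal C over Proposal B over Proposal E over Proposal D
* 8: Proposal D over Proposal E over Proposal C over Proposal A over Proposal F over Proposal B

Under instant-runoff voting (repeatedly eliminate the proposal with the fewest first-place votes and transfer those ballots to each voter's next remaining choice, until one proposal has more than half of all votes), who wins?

Round 1: Proposal A 5, Proposal B 14, Proposal C 6, Proposal D 8, Proposal E 6, Proposal F 0. Proposal F eliminated.
Round 2: Proposal A 5, Proposal B 14, Proposal C 6, Proposal D 8, Proposal E 6. Proposal A eliminated.
Round 3: Proposal B 14, Proposal C 11, Proposal D 8, Proposal E 6. Proposal E eliminated.
Round 4: Proposal B 14, Proposal C 17, Proposal D 8. Proposal D eliminated.
Round 5: Proposal B 14, Proposal C 25. Proposal C has a majority (≥20).

Proposal C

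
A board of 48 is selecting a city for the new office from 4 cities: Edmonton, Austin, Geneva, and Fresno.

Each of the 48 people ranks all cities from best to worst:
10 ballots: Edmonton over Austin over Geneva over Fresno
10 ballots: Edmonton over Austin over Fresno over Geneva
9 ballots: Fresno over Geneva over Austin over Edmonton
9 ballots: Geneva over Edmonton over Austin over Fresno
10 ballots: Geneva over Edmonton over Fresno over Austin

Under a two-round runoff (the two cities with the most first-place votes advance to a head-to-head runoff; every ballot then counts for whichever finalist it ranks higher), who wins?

Round 1 first-place votes: Edmonton 20, Austin 0, Geneva 19, Fresno 9. Edmonton and Geneva advance.
Runoff: Edmonton is ranked above Geneva on 20 ballots, Geneva above Edmonton on 28.

Geneva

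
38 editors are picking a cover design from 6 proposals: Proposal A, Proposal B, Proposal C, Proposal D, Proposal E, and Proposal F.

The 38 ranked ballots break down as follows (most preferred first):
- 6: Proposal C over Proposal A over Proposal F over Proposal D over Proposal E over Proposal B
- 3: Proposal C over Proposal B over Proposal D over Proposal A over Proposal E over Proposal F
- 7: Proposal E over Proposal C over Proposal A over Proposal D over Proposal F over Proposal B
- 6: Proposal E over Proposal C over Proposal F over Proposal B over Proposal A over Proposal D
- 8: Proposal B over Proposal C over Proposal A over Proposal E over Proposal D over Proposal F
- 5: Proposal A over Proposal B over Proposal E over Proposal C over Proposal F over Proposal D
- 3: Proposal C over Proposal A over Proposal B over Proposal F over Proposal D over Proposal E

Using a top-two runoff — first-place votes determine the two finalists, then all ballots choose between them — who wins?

Round 1 first-place votes: Proposal A 5, Proposal B 8, Proposal C 12, Proposal D 0, Proposal E 13, Proposal F 0. Proposal E and Proposal C advance.
Runoff: Proposal E is ranked above Proposal C on 18 ballots, Proposal C above Proposal E on 20.

Proposal C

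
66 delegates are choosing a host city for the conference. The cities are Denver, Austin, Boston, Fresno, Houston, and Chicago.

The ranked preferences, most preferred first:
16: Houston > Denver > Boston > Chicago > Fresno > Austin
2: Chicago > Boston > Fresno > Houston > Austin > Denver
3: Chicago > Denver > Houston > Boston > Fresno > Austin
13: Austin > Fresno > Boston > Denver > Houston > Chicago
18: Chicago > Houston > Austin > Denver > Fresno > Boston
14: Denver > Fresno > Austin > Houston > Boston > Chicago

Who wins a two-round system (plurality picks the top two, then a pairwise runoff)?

Round 1 first-place votes: Denver 14, Austin 13, Boston 0, Fresno 0, Houston 16, Chicago 23. Chicago and Houston advance.
Runoff: Chicago is ranked above Houston on 23 ballots, Houston above Chicago on 43.

Houston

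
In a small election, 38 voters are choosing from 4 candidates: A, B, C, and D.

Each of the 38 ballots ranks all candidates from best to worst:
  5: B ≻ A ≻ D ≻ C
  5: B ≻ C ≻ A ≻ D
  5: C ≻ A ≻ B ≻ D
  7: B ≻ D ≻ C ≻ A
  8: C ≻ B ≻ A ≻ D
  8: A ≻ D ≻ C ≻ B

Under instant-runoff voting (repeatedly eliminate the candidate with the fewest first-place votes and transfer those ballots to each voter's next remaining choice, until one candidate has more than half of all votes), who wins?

Round 1: A 8, B 17, C 13, D 0. D eliminated.
Round 2: A 8, B 17, C 13. A eliminated.
Round 3: B 17, C 21. C has a majority (≥20).

C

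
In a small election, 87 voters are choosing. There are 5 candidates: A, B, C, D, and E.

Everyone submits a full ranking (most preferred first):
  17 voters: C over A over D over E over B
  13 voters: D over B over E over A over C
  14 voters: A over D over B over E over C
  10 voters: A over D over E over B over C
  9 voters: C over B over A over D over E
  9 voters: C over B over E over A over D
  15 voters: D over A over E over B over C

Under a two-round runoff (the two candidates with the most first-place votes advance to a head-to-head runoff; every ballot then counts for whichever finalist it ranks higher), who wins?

D

Round 1 first-place votes: A 24, B 0, C 35, D 28, E 0. C and D advance.
Runoff: C is ranked above D on 35 ballots, D above C on 52.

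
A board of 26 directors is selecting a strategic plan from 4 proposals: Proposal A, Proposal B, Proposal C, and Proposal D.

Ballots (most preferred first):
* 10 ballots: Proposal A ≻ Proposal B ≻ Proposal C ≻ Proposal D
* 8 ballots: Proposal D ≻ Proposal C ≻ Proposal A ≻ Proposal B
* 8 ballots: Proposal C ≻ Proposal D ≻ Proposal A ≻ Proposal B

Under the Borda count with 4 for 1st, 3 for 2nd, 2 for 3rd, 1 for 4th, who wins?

Proposal A: 10×4 + 8×2 + 8×2 = 72
Proposal B: 10×3 + 8×1 + 8×1 = 46
Proposal C: 10×2 + 8×3 + 8×4 = 76
Proposal D: 10×1 + 8×4 + 8×3 = 66

Proposal C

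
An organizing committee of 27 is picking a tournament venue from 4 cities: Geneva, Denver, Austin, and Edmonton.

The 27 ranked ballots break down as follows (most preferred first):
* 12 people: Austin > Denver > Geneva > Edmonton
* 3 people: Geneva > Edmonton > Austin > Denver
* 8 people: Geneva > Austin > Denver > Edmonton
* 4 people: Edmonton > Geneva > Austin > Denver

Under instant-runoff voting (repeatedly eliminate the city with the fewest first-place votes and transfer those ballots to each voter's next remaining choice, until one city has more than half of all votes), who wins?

Geneva

Round 1: Geneva 11, Denver 0, Austin 12, Edmonton 4. Denver eliminated.
Round 2: Geneva 11, Austin 12, Edmonton 4. Edmonton eliminated.
Round 3: Geneva 15, Austin 12. Geneva has a majority (≥14).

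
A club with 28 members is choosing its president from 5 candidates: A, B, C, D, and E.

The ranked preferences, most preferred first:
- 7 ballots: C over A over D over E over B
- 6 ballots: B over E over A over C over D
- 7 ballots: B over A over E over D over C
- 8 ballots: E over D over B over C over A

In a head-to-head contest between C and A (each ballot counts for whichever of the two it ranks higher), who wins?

C

C is ranked above A on 15 ballots; A above C on 13.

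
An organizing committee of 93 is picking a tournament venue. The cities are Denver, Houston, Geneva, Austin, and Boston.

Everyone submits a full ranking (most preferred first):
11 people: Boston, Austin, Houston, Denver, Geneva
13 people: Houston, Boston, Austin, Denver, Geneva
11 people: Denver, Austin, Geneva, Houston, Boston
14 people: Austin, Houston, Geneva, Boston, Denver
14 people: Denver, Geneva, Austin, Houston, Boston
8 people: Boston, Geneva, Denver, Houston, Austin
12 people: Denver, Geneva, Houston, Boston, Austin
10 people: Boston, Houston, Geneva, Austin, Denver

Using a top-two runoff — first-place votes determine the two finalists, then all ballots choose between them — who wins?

Boston

Round 1 first-place votes: Denver 37, Houston 13, Geneva 0, Austin 14, Boston 29. Denver and Boston advance.
Runoff: Denver is ranked above Boston on 37 ballots, Boston above Denver on 56.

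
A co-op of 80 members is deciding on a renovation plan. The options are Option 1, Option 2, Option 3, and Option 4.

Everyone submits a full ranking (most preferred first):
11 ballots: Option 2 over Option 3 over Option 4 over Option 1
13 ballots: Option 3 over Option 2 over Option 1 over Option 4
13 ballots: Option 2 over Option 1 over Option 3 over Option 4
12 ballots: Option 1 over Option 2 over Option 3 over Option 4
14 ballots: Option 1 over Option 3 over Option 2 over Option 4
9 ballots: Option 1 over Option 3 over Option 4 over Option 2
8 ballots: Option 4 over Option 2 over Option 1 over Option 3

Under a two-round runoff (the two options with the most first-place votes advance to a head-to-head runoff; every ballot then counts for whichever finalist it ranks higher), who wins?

Round 1 first-place votes: Option 1 35, Option 2 24, Option 3 13, Option 4 8. Option 1 and Option 2 advance.
Runoff: Option 1 is ranked above Option 2 on 35 ballots, Option 2 above Option 1 on 45.

Option 2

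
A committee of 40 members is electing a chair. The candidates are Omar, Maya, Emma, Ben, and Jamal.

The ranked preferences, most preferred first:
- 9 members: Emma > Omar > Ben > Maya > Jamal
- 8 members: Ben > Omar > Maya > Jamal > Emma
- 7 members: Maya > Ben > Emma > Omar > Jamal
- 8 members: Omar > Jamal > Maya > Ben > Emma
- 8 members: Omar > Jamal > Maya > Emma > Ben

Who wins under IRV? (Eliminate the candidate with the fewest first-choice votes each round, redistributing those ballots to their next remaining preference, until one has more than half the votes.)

Round 1: Omar 16, Maya 7, Emma 9, Ben 8, Jamal 0. Jamal eliminated.
Round 2: Omar 16, Maya 7, Emma 9, Ben 8. Maya eliminated.
Round 3: Omar 16, Emma 9, Ben 15. Emma eliminated.
Round 4: Omar 25, Ben 15. Omar has a majority (≥21).

Omar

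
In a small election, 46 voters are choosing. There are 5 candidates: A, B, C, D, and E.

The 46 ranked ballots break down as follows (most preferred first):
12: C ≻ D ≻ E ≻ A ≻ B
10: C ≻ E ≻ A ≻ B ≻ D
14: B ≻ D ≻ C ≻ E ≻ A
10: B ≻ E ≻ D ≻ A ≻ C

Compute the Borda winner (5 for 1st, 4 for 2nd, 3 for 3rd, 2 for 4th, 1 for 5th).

A: 12×2 + 10×3 + 14×1 + 10×2 = 88
B: 12×1 + 10×2 + 14×5 + 10×5 = 152
C: 12×5 + 10×5 + 14×3 + 10×1 = 162
D: 12×4 + 10×1 + 14×4 + 10×3 = 144
E: 12×3 + 10×4 + 14×2 + 10×4 = 144

C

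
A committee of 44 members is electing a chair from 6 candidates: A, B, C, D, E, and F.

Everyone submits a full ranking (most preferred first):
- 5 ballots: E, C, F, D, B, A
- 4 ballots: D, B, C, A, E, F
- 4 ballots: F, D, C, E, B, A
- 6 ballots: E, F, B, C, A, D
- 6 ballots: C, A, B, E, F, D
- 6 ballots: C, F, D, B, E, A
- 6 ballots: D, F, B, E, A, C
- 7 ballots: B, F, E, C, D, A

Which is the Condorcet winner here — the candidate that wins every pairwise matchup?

F

F vs A: 34–10
F vs B: 27–17
F vs C: 23–21
F vs D: 34–10
F vs E: 23–21
F beats every other candidate.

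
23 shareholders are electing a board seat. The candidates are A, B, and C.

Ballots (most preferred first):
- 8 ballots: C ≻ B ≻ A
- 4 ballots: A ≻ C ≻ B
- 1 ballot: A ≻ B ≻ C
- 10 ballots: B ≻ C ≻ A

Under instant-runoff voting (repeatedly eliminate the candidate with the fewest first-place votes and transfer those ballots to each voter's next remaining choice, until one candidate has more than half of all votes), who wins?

Round 1: A 5, B 10, C 8. A eliminated.
Round 2: B 11, C 12. C has a majority (≥12).

C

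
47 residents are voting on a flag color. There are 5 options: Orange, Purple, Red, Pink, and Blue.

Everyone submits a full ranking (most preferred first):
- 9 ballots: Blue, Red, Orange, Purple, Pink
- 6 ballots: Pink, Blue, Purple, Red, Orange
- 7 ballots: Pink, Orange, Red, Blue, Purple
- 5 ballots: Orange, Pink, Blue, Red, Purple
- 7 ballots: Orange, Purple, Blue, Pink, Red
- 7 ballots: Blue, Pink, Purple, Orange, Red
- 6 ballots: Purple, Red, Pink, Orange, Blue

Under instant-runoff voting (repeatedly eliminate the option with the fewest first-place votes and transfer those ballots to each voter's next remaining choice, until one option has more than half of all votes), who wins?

Round 1: Orange 12, Purple 6, Red 0, Pink 13, Blue 16. Red eliminated.
Round 2: Orange 12, Purple 6, Pink 13, Blue 16. Purple eliminated.
Round 3: Orange 12, Pink 19, Blue 16. Orange eliminated.
Round 4: Pink 24, Blue 23. Pink has a majority (≥24).

Pink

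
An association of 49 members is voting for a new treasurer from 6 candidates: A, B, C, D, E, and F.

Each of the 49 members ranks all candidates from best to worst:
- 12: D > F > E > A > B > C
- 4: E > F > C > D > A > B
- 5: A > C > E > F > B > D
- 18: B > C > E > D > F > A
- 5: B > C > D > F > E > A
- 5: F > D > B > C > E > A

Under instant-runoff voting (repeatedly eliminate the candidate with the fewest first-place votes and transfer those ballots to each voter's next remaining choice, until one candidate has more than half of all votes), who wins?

F

Round 1: A 5, B 23, C 0, D 12, E 4, F 5. C eliminated.
Round 2: A 5, B 23, D 12, E 4, F 5. E eliminated.
Round 3: A 5, B 23, D 12, F 9. A eliminated.
Round 4: B 23, D 12, F 14. D eliminated.
Round 5: B 23, F 26. F has a majority (≥25).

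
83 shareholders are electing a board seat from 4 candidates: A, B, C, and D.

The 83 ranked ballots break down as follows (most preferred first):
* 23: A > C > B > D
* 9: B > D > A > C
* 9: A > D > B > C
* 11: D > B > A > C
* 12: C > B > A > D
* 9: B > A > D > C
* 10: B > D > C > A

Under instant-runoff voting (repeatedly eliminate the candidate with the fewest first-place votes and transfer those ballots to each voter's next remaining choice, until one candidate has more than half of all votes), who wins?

B

Round 1: A 32, B 28, C 12, D 11. D eliminated.
Round 2: A 32, B 39, C 12. C eliminated.
Round 3: A 32, B 51. B has a majority (≥42).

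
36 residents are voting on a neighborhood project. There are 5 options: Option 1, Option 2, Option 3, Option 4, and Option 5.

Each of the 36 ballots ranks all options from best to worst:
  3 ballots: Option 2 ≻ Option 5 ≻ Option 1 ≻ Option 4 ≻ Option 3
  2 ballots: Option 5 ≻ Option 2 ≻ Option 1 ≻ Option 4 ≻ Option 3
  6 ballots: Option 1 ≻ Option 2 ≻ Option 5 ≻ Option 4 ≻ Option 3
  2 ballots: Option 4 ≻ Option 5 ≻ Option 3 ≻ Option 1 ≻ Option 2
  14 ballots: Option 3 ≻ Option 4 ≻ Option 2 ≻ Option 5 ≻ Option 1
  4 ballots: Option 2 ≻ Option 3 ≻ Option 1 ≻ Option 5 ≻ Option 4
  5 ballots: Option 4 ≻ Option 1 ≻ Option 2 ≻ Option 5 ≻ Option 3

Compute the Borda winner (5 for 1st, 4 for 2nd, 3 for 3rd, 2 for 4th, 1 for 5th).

Option 1: 3×3 + 2×3 + 6×5 + 2×2 + 14×1 + 4×3 + 5×4 = 95
Option 2: 3×5 + 2×4 + 6×4 + 2×1 + 14×3 + 4×5 + 5×3 = 126
Option 3: 3×1 + 2×1 + 6×1 + 2×3 + 14×5 + 4×4 + 5×1 = 108
Option 4: 3×2 + 2×2 + 6×2 + 2×5 + 14×4 + 4×1 + 5×5 = 117
Option 5: 3×4 + 2×5 + 6×3 + 2×4 + 14×2 + 4×2 + 5×2 = 94

Option 2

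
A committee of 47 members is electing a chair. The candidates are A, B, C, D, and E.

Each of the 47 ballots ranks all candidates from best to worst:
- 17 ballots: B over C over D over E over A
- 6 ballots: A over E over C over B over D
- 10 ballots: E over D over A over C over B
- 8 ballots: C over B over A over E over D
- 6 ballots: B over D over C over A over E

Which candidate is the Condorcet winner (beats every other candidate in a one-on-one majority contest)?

C

C vs A: 31–16
C vs B: 24–23
C vs D: 31–16
C vs E: 31–16
C beats every other candidate.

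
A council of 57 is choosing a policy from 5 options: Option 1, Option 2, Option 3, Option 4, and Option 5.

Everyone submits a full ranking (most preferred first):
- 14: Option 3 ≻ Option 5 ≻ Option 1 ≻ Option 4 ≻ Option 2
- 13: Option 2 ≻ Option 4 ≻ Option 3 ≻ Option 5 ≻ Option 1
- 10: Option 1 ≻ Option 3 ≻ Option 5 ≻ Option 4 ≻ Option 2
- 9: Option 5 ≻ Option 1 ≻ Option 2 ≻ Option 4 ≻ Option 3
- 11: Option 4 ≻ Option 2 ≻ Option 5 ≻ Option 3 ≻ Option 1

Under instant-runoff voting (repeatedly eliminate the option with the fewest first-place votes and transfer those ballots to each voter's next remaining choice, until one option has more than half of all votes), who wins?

Option 1

Round 1: Option 1 10, Option 2 13, Option 3 14, Option 4 11, Option 5 9. Option 5 eliminated.
Round 2: Option 1 19, Option 2 13, Option 3 14, Option 4 11. Option 4 eliminated.
Round 3: Option 1 19, Option 2 24, Option 3 14. Option 3 eliminated.
Round 4: Option 1 33, Option 2 24. Option 1 has a majority (≥29).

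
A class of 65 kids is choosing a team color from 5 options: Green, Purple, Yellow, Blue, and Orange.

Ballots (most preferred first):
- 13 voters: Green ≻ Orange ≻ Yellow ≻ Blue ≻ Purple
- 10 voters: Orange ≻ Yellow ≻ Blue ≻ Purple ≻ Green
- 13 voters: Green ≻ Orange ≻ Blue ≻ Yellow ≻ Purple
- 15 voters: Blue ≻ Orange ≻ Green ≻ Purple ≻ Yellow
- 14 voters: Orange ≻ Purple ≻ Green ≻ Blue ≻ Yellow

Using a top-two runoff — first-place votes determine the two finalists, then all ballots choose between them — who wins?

Round 1 first-place votes: Green 26, Purple 0, Yellow 0, Blue 15, Orange 24. Green and Orange advance.
Runoff: Green is ranked above Orange on 26 ballots, Orange above Green on 39.

Orange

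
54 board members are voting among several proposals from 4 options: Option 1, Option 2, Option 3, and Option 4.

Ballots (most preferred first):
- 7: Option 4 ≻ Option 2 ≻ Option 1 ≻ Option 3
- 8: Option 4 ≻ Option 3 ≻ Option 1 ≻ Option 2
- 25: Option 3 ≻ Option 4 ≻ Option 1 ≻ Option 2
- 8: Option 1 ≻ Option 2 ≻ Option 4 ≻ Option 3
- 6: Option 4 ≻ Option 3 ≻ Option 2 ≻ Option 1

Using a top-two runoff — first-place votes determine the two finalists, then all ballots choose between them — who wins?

Option 4

Round 1 first-place votes: Option 1 8, Option 2 0, Option 3 25, Option 4 21. Option 3 and Option 4 advance.
Runoff: Option 3 is ranked above Option 4 on 25 ballots, Option 4 above Option 3 on 29.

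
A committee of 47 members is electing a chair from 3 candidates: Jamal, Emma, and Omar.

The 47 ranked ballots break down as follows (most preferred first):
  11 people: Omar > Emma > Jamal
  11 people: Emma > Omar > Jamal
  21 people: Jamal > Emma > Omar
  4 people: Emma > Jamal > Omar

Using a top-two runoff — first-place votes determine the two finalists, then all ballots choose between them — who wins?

Emma

Round 1 first-place votes: Jamal 21, Emma 15, Omar 11. Jamal and Emma advance.
Runoff: Jamal is ranked above Emma on 21 ballots, Emma above Jamal on 26.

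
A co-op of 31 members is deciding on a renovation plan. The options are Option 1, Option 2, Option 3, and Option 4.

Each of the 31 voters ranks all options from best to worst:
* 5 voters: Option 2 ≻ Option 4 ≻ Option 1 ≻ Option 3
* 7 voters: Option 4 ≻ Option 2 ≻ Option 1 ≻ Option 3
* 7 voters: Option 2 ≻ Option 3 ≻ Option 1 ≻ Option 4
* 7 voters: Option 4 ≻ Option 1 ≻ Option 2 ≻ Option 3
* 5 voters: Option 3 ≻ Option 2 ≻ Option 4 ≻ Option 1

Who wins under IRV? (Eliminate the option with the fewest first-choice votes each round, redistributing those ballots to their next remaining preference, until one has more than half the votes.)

Option 2

Round 1: Option 1 0, Option 2 12, Option 3 5, Option 4 14. Option 1 eliminated.
Round 2: Option 2 12, Option 3 5, Option 4 14. Option 3 eliminated.
Round 3: Option 2 17, Option 4 14. Option 2 has a majority (≥16).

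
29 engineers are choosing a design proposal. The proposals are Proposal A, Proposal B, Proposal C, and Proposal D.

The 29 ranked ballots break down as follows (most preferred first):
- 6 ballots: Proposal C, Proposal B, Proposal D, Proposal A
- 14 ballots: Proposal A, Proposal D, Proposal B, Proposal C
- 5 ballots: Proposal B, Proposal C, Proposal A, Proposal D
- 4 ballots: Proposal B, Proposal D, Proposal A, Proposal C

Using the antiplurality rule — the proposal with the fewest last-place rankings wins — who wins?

Proposal B

Last-place votes: Proposal A 6, Proposal B 0, Proposal C 18, Proposal D 5.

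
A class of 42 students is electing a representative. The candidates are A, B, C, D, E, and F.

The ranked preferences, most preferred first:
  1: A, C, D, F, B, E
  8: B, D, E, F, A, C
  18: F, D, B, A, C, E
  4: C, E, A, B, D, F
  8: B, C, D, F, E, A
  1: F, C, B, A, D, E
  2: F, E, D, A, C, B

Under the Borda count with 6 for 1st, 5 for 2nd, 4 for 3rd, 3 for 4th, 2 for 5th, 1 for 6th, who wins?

A: 1×6 + 8×2 + 18×3 + 4×4 + 8×1 + 1×3 + 2×3 = 109
B: 1×2 + 8×6 + 18×4 + 4×3 + 8×6 + 1×4 + 2×1 = 188
C: 1×5 + 8×1 + 18×2 + 4×6 + 8×5 + 1×5 + 2×2 = 122
D: 1×4 + 8×5 + 18×5 + 4×2 + 8×4 + 1×2 + 2×4 = 184
E: 1×1 + 8×4 + 18×1 + 4×5 + 8×2 + 1×1 + 2×5 = 98
F: 1×3 + 8×3 + 18×6 + 4×1 + 8×3 + 1×6 + 2×6 = 181

B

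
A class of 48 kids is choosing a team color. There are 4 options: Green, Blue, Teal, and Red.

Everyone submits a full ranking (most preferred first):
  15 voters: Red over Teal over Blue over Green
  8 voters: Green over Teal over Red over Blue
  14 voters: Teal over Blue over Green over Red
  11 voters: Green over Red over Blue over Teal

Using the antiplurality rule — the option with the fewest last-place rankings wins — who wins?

Last-place votes: Green 15, Blue 8, Teal 11, Red 14.

Blue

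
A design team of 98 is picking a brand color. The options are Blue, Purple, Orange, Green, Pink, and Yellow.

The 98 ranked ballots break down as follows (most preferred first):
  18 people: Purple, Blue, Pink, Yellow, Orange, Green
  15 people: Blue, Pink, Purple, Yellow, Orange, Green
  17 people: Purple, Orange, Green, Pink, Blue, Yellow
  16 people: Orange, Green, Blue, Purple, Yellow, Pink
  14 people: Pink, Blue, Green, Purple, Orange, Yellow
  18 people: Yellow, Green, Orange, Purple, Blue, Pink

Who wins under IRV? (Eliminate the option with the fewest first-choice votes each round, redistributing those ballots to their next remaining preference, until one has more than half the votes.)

Round 1: Blue 15, Purple 35, Orange 16, Green 0, Pink 14, Yellow 18. Green eliminated.
Round 2: Blue 15, Purple 35, Orange 16, Pink 14, Yellow 18. Pink eliminated.
Round 3: Blue 29, Purple 35, Orange 16, Yellow 18. Orange eliminated.
Round 4: Blue 45, Purple 35, Yellow 18. Yellow eliminated.
Round 5: Blue 45, Purple 53. Purple has a majority (≥50).

Purple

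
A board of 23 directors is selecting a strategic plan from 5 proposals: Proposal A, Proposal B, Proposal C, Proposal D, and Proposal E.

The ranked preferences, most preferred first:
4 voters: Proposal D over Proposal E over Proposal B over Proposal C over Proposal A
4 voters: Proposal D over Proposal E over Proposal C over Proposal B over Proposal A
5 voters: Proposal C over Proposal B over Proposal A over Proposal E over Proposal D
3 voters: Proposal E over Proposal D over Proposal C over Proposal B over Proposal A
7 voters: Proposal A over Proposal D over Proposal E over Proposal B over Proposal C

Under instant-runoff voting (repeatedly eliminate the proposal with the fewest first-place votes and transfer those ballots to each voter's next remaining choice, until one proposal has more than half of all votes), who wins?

Proposal A

Round 1: Proposal A 7, Proposal B 0, Proposal C 5, Proposal D 8, Proposal E 3. Proposal B eliminated.
Round 2: Proposal A 7, Proposal C 5, Proposal D 8, Proposal E 3. Proposal E eliminated.
Round 3: Proposal A 7, Proposal C 5, Proposal D 11. Proposal C eliminated.
Round 4: Proposal A 12, Proposal D 11. Proposal A has a majority (≥12).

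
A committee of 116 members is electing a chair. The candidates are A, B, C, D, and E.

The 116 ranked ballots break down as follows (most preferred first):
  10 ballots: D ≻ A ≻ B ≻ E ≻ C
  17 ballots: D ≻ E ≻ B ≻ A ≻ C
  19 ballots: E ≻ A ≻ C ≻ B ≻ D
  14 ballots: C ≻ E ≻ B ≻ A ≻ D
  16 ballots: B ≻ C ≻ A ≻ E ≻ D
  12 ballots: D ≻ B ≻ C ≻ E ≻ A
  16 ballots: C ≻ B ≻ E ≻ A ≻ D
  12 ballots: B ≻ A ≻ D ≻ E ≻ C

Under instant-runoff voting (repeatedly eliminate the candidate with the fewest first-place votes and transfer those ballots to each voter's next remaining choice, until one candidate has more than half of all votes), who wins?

C

Round 1: A 0, B 28, C 30, D 39, E 19. A eliminated.
Round 2: B 28, C 30, D 39, E 19. E eliminated.
Round 3: B 28, C 49, D 39. B eliminated.
Round 4: C 65, D 51. C has a majority (≥59).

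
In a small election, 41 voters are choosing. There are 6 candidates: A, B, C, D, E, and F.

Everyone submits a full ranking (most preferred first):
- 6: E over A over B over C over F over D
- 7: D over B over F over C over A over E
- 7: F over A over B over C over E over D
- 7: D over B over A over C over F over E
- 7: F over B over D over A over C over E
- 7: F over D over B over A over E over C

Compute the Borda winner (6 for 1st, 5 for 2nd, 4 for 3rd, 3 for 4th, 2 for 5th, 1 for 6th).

B

A: 6×5 + 7×2 + 7×5 + 7×4 + 7×3 + 7×3 = 149
B: 6×4 + 7×5 + 7×4 + 7×5 + 7×5 + 7×4 = 185
C: 6×3 + 7×3 + 7×3 + 7×3 + 7×2 + 7×1 = 102
D: 6×1 + 7×6 + 7×1 + 7×6 + 7×4 + 7×5 = 160
E: 6×6 + 7×1 + 7×2 + 7×1 + 7×1 + 7×2 = 85
F: 6×2 + 7×4 + 7×6 + 7×2 + 7×6 + 7×6 = 180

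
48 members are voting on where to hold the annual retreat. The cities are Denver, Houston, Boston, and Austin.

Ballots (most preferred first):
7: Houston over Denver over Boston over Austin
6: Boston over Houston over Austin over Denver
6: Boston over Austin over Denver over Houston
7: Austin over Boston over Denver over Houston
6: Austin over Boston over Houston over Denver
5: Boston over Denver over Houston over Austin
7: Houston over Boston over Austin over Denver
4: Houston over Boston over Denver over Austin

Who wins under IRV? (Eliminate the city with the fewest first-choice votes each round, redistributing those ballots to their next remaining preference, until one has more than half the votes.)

Round 1: Denver 0, Houston 18, Boston 17, Austin 13. Denver eliminated.
Round 2: Houston 18, Boston 17, Austin 13. Austin eliminated.
Round 3: Houston 18, Boston 30. Boston has a majority (≥25).

Boston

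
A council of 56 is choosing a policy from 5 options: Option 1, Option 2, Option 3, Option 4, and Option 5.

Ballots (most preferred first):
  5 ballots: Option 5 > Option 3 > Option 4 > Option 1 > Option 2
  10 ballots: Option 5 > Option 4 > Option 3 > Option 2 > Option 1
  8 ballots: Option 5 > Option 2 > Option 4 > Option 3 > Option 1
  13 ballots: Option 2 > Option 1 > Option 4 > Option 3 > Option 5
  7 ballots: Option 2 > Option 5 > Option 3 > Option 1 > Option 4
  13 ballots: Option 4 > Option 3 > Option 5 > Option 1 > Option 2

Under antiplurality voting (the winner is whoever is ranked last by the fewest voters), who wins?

Last-place votes: Option 1 18, Option 2 18, Option 3 0, Option 4 7, Option 5 13.

Option 3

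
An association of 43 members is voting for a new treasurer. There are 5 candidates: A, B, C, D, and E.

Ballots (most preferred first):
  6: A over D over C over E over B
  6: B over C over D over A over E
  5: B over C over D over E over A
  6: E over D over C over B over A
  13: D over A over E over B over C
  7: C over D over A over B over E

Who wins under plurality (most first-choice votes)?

D

First-place votes: A 6, B 11, C 7, D 13, E 6.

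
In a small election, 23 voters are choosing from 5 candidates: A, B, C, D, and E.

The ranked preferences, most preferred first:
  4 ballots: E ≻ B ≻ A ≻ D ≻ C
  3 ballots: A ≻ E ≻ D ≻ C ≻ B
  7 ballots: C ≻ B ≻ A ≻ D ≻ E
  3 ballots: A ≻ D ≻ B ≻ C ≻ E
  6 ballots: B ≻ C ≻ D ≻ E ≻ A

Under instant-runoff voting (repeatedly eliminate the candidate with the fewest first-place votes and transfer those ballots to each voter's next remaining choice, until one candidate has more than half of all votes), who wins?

B

Round 1: A 6, B 6, C 7, D 0, E 4. D eliminated.
Round 2: A 6, B 6, C 7, E 4. E eliminated.
Round 3: A 6, B 10, C 7. A eliminated.
Round 4: B 13, C 10. B has a majority (≥12).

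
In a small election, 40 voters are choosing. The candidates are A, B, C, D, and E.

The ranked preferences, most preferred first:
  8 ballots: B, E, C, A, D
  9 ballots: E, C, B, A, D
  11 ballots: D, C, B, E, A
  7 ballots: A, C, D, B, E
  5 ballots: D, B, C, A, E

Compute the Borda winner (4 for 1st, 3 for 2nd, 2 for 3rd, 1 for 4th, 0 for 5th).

A: 8×1 + 9×1 + 11×0 + 7×4 + 5×1 = 50
B: 8×4 + 9×2 + 11×2 + 7×1 + 5×3 = 94
C: 8×2 + 9×3 + 11×3 + 7×3 + 5×2 = 107
D: 8×0 + 9×0 + 11×4 + 7×2 + 5×4 = 78
E: 8×3 + 9×4 + 11×1 + 7×0 + 5×0 = 71

C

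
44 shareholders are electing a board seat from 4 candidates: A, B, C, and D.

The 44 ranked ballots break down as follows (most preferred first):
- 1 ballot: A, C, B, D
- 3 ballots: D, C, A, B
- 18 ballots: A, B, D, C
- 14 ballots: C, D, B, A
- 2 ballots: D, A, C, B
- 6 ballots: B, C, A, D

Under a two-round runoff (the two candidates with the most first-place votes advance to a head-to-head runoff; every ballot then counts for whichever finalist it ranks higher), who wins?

Round 1 first-place votes: A 19, B 6, C 14, D 5. A and C advance.
Runoff: A is ranked above C on 21 ballots, C above A on 23.

C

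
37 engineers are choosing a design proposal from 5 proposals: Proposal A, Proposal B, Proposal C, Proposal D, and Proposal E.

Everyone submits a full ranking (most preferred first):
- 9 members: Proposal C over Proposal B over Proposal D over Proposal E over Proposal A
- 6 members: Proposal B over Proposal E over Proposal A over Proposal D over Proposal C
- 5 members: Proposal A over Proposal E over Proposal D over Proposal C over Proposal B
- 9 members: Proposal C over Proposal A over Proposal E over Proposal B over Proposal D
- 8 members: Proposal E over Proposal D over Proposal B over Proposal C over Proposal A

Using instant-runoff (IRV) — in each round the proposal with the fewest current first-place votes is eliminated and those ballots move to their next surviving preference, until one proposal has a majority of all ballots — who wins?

Proposal E

Round 1: Proposal A 5, Proposal B 6, Proposal C 18, Proposal D 0, Proposal E 8. Proposal D eliminated.
Round 2: Proposal A 5, Proposal B 6, Proposal C 18, Proposal E 8. Proposal A eliminated.
Round 3: Proposal B 6, Proposal C 18, Proposal E 13. Proposal B eliminated.
Round 4: Proposal C 18, Proposal E 19. Proposal E has a majority (≥19).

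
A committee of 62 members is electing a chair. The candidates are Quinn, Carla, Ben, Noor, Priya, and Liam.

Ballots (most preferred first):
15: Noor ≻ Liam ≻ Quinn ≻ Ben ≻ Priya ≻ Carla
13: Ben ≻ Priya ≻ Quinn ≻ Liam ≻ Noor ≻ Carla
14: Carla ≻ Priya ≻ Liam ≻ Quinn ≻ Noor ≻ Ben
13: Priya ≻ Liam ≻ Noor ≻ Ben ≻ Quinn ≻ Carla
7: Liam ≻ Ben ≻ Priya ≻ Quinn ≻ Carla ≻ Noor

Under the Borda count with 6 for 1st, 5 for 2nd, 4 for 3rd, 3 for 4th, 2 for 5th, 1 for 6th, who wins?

Liam

Quinn: 15×4 + 13×4 + 14×3 + 13×2 + 7×3 = 201
Carla: 15×1 + 13×1 + 14×6 + 13×1 + 7×2 = 139
Ben: 15×3 + 13×6 + 14×1 + 13×3 + 7×5 = 211
Noor: 15×6 + 13×2 + 14×2 + 13×4 + 7×1 = 203
Priya: 15×2 + 13×5 + 14×5 + 13×6 + 7×4 = 271
Liam: 15×5 + 13×3 + 14×4 + 13×5 + 7×6 = 277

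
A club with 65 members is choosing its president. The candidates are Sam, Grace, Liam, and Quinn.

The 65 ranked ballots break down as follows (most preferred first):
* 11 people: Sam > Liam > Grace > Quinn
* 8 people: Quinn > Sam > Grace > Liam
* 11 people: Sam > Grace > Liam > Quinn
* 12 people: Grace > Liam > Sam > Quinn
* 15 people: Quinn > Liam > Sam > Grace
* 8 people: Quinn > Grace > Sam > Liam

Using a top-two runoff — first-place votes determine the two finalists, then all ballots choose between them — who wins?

Round 1 first-place votes: Sam 22, Grace 12, Liam 0, Quinn 31. Quinn and Sam advance.
Runoff: Quinn is ranked above Sam on 31 ballots, Sam above Quinn on 34.

Sam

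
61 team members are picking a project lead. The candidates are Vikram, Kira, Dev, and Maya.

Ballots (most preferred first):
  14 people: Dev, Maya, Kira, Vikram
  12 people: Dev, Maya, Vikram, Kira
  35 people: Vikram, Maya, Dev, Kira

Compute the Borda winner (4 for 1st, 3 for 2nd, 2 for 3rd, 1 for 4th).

Vikram: 14×1 + 12×2 + 35×4 = 178
Kira: 14×2 + 12×1 + 35×1 = 75
Dev: 14×4 + 12×4 + 35×2 = 174
Maya: 14×3 + 12×3 + 35×3 = 183

Maya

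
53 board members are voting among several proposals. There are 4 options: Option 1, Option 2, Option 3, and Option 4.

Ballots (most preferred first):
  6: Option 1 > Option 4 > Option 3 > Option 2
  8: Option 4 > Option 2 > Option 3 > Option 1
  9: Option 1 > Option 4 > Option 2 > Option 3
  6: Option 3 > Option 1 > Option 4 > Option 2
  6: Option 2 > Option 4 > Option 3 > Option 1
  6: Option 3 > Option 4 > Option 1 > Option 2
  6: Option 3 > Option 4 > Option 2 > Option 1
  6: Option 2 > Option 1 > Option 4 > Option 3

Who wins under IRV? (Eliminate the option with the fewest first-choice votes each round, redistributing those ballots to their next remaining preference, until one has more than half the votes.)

Option 2

Round 1: Option 1 15, Option 2 12, Option 3 18, Option 4 8. Option 4 eliminated.
Round 2: Option 1 15, Option 2 20, Option 3 18. Option 1 eliminated.
Round 3: Option 2 29, Option 3 24. Option 2 has a majority (≥27).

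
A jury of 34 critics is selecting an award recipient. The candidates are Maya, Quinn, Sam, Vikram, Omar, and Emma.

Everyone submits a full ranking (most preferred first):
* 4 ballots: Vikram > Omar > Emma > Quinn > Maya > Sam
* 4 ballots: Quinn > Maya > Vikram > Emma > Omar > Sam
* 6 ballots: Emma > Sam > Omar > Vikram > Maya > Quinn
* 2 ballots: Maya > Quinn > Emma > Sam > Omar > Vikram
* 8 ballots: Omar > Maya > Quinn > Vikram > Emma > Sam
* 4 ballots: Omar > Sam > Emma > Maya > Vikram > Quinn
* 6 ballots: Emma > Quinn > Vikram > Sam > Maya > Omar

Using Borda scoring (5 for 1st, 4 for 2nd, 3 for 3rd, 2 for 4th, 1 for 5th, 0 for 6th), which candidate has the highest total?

Maya: 4×1 + 4×4 + 6×1 + 2×5 + 8×4 + 4×2 + 6×1 = 82
Quinn: 4×2 + 4×5 + 6×0 + 2×4 + 8×3 + 4×0 + 6×4 = 84
Sam: 4×0 + 4×0 + 6×4 + 2×2 + 8×0 + 4×4 + 6×2 = 56
Vikram: 4×5 + 4×3 + 6×2 + 2×0 + 8×2 + 4×1 + 6×3 = 82
Omar: 4×4 + 4×1 + 6×3 + 2×1 + 8×5 + 4×5 + 6×0 = 100
Emma: 4×3 + 4×2 + 6×5 + 2×3 + 8×1 + 4×3 + 6×5 = 106

Emma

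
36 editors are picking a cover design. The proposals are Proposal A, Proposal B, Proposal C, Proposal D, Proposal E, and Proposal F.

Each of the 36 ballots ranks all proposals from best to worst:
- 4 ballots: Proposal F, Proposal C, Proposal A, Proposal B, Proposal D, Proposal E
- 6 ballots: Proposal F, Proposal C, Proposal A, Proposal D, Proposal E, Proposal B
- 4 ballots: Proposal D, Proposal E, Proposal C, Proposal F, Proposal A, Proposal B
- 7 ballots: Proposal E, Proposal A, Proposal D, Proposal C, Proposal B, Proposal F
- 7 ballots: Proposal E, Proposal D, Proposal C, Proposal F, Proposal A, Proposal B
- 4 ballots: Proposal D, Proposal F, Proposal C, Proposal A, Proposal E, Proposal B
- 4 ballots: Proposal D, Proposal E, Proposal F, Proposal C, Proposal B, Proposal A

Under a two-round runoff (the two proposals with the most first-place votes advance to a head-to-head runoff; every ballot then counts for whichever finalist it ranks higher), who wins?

Round 1 first-place votes: Proposal A 0, Proposal B 0, Proposal C 0, Proposal D 12, Proposal E 14, Proposal F 10. Proposal E and Proposal D advance.
Runoff: Proposal E is ranked above Proposal D on 14 ballots, Proposal D above Proposal E on 22.

Proposal D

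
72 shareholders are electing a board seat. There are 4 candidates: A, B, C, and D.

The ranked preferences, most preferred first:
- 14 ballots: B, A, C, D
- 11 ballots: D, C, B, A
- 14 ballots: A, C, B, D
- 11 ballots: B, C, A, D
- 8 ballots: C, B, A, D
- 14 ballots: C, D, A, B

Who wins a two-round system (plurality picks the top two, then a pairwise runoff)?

C

Round 1 first-place votes: A 14, B 25, C 22, D 11. B and C advance.
Runoff: B is ranked above C on 25 ballots, C above B on 47.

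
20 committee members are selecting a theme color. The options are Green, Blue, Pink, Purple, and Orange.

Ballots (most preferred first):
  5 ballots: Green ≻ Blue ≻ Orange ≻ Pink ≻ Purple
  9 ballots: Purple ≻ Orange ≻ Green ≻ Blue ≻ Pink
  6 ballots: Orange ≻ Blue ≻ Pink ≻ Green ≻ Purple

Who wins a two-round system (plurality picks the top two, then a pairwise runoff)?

Round 1 first-place votes: Green 5, Blue 0, Pink 0, Purple 9, Orange 6. Purple and Orange advance.
Runoff: Purple is ranked above Orange on 9 ballots, Orange above Purple on 11.

Orange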